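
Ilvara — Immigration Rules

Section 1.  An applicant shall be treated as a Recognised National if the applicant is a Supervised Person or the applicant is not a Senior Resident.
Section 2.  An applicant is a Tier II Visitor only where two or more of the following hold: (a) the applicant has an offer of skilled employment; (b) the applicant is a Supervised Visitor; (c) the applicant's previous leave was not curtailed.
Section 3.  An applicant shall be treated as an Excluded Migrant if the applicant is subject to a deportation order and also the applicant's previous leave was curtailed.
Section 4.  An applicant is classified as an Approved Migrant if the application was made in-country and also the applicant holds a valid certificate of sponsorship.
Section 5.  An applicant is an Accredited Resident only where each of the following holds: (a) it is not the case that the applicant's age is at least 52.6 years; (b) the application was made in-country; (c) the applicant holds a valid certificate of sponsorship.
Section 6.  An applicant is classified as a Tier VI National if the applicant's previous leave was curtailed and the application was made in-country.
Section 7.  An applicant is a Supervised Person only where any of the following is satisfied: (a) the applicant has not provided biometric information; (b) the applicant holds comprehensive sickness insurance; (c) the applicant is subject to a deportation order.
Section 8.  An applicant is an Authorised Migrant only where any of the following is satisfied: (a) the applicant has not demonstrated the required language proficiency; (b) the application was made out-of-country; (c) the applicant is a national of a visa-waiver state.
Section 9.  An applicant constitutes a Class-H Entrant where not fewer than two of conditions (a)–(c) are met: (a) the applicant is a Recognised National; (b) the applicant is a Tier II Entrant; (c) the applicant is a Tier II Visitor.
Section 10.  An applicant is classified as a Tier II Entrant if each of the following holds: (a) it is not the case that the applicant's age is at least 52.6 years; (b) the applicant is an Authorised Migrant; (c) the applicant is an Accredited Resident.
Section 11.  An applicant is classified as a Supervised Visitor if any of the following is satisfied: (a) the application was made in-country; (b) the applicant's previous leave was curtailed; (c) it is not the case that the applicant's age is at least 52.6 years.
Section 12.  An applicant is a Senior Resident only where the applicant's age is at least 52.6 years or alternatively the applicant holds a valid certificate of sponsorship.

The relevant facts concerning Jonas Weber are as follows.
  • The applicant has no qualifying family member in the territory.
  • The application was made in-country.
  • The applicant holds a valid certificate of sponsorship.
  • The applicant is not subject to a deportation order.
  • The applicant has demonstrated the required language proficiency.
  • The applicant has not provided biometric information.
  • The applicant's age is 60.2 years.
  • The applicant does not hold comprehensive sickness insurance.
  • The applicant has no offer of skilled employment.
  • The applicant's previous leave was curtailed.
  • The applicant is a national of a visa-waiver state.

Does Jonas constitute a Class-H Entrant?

No

section 7 — Supervised Person: [the applicant has not provided biometric information? yes] OR [the applicant holds comprehensive sickness insurance? no] OR [the applicant is subject to a deportation order? no] → satisfied.
section 12 — Senior Resident: [applicant's age: 60.2 years ≥ 52.6 years? yes] OR [the applicant holds a valid certificate of sponsorship? yes] → satisfied.
section 1 — Recognised National: [Supervised Person (section 7)? yes] OR [not a Senior Resident (section 12)? no] → satisfied.
section 8 — Authorised Migrant: [the applicant has not demonstrated the required language proficiency? no] OR [the application was made out-of-country? no] OR [the applicant is a national of a visa-waiver state? yes] → satisfied.
section 5 — Accredited Resident: [applicant's age: 60.2 years ≥ 52.6 years? yes, so negated condition no] AND [the application was made in-country? yes] AND [the applicant holds a valid certificate of sponsorship? yes] → not satisfied.
section 10 — Tier II Entrant: [applicant's age: 60.2 years ≥ 52.6 years? yes, so negated condition no] AND [Authorised Migrant (section 8)? yes] AND [Accredited Resident (section 5)? no] → not satisfied.
section 11 — Supervised Visitor: [the application was made in-country? yes] OR [the applicant's previous leave was curtailed? yes] OR [applicant's age: 60.2 years ≥ 52.6 years? yes, so negated condition no] → satisfied.
section 2 — Tier II Visitor: the applicant has an offer of skilled employment? no; Supervised Visitor (section 11)? yes; the applicant's previous leave was not curtailed? no — 1 of 3 hold (need ≥2) → not satisfied.
section 9 — Class-H Entrant: Recognised National (section 1)? yes; Tier II Entrant (section 10)? no; Tier II Visitor (section 2)? no — 1 of 3 hold (need ≥2) → not satisfied.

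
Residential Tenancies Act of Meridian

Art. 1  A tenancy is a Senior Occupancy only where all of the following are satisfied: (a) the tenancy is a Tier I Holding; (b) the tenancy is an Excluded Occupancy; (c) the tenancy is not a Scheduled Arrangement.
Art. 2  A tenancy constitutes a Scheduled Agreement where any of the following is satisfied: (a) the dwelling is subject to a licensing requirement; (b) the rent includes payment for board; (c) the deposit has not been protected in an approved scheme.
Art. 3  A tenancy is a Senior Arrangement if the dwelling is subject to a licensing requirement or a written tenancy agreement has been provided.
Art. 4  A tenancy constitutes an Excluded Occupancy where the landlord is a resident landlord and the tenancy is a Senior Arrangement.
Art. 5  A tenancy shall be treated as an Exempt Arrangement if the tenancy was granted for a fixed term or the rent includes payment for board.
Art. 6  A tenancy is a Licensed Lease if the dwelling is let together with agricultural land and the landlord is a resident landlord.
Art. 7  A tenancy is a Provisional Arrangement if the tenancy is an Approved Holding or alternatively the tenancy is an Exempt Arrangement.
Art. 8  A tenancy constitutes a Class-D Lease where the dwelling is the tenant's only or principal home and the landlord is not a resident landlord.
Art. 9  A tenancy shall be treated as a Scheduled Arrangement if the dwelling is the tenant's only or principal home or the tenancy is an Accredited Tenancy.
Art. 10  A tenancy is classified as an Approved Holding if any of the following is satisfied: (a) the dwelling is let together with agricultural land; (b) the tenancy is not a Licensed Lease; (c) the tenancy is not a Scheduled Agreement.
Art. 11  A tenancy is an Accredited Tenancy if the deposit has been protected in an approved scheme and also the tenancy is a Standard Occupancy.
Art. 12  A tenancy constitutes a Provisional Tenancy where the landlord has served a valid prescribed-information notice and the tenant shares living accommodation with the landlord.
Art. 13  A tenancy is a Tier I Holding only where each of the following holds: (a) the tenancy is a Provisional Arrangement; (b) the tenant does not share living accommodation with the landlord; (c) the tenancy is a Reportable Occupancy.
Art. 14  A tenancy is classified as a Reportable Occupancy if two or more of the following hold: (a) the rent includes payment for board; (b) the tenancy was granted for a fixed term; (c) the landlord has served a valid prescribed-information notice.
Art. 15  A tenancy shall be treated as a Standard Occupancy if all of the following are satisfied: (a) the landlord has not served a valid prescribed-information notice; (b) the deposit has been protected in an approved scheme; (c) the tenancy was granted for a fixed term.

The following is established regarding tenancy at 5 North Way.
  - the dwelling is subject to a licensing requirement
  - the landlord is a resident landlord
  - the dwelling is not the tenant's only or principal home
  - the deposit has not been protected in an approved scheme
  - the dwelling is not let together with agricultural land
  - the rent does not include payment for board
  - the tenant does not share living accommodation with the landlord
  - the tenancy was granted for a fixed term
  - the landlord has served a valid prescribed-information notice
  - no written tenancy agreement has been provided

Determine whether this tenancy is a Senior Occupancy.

Yes

article 6 — Licensed Lease: [the dwelling is let together with agricultural land? no] AND [the landlord is a resident landlord? yes] → not satisfied.
article 2 — Scheduled Agreement: [the dwelling is subject to a licensing requirement? yes] OR [the rent includes payment for board? no] OR [the deposit has not been protected in an approved scheme? yes] → satisfied.
article 10 — Approved Holding: [the dwelling is let together with agricultural land? no] OR [not a Licensed Lease (article 6)? yes] OR [not a Scheduled Agreement (article 2)? no] → satisfied.
article 5 — Exempt Arrangement: [the tenancy was granted for a fixed term? yes] OR [the rent includes payment for board? no] → satisfied.
article 7 — Provisional Arrangement: [Approved Holding (article 10)? yes] OR [Exempt Arrangement (article 5)? yes] → satisfied.
article 14 — Reportable Occupancy: the rent includes payment for board? no; the tenancy was granted for a fixed term? yes; the landlord has served a valid prescribed-information notice? yes — 2 of 3 hold (need ≥2) → satisfied.
article 13 — Tier I Holding: [Provisional Arrangement (article 7)? yes] AND [the tenant does not share living accommodation with the landlord? yes] AND [Reportable Occupancy (article 14)? yes] → satisfied.
article 3 — Senior Arrangement: [the dwelling is subject to a licensing requirement? yes] OR [a written tenancy agreement has been provided? no] → satisfied.
article 4 — Excluded Occupancy: [the landlord is a resident landlord? yes] AND [Senior Arrangement (article 3)? yes] → satisfied.
article 15 — Standard Occupancy: [the landlord has not served a valid prescribed-information notice? no] AND [the deposit has been protected in an approved scheme? no] AND [the tenancy was granted for a fixed term? yes] → not satisfied.
article 11 — Accredited Tenancy: [the deposit has been protected in an approved scheme? no] AND [Standard Occupancy (article 15)? no] → not satisfied.
article 9 — Scheduled Arrangement: [the dwelling is the tenant's only or principal home? no] OR [Accredited Tenancy (article 11)? no] → not satisfied.
article 1 — Senior Occupancy: [Tier I Holding (article 13)? yes] AND [Excluded Occupancy (article 4)? yes] AND [not a Scheduled Arrangement (article 9)? yes] → satisfied.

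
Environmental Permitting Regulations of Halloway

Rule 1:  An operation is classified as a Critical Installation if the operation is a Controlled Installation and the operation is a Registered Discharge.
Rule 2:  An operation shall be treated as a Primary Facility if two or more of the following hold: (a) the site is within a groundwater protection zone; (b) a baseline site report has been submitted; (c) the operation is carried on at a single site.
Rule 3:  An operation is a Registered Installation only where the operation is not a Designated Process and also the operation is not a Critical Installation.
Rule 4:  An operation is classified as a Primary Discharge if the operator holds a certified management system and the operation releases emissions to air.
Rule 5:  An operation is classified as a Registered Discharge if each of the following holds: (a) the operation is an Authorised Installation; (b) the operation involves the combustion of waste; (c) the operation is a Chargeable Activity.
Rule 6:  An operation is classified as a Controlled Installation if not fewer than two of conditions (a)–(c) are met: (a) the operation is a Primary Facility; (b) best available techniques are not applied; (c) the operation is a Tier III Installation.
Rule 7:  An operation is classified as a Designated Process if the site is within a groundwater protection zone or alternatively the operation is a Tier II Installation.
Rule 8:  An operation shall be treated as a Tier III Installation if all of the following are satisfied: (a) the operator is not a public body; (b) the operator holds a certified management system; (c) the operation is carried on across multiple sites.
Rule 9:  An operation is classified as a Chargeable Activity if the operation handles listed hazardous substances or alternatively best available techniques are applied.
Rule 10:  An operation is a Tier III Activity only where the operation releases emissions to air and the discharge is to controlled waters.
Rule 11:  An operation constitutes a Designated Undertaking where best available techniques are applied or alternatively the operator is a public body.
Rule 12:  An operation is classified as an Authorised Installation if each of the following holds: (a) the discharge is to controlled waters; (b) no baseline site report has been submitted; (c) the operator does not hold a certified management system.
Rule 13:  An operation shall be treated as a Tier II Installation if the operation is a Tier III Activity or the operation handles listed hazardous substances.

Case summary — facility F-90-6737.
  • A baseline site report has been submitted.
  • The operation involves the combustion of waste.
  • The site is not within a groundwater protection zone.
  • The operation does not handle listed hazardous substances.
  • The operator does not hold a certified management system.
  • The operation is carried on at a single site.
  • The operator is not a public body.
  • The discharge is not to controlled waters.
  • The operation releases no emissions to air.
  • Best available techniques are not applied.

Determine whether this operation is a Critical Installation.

No

Under rule 2: the site is within a groundwater protection zone? no; a baseline site report has been submitted? yes; the operation is carried on at a single site? yes — 2 of 3 hold (need ≥2) → satisfied.
Under rule 8: the operator is not a public body? yes; and the operator holds a certified management system? no; and the operation is carried on across multiple sites? no. So the operation is not a Tier III Installation.
Under rule 6: Primary Facility (rule 2)? yes; best available techniques are not applied? yes; Tier III Installation (rule 8)? no — 2 of 3 hold (need ≥2) → satisfied.
Under rule 12: the discharge is to controlled waters? no; and no baseline site report has been submitted? no; and the operator does not hold a certified management system? yes. So the operation is not an Authorised Installation.
Under rule 9: the operation handles listed hazardous substances? no; or best available techniques are applied? no. So the operation is not a Chargeable Activity.
Under rule 5: Authorised Installation (rule 12)? no; and the operation involves the combustion of waste? yes; and Chargeable Activity (rule 9)? no. So the operation is not a Registered Discharge.
Under rule 1: Controlled Installation (rule 6)? yes; and Registered Discharge (rule 5)? no. So the operation is not a Critical Installation.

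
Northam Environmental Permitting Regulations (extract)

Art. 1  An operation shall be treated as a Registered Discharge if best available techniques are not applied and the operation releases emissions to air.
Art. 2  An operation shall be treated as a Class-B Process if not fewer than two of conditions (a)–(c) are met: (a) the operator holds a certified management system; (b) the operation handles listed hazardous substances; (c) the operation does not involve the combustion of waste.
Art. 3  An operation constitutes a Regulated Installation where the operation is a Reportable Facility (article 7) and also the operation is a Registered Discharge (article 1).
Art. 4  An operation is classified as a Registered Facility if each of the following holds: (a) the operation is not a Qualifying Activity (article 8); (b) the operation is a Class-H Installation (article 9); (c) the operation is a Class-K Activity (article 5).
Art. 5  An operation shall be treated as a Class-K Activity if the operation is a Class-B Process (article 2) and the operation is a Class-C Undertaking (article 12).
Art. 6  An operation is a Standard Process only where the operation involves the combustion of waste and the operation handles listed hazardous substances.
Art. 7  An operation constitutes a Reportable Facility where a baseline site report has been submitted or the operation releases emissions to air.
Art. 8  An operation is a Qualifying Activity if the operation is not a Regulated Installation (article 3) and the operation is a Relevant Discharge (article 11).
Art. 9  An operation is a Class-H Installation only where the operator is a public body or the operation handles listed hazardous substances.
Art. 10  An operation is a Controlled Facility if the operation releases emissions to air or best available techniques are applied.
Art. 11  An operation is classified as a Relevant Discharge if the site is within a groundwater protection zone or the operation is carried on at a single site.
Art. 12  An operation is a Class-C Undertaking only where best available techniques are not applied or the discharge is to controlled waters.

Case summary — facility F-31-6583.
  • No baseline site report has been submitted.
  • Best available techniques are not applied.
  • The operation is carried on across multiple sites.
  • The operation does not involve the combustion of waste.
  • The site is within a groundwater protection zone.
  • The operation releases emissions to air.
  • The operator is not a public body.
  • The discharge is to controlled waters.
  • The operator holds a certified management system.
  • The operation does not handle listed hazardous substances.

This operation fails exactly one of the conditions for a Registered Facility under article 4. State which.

article 7 — Reportable Facility: [a baseline site report has been submitted? no] OR [the operation releases emissions to air? yes] → satisfied.
article 1 — Registered Discharge: [best available techniques are not applied? yes] AND [the operation releases emissions to air? yes] → satisfied.
article 3 — Regulated Installation: [Reportable Facility (article 7)? yes] AND [Registered Discharge (article 1)? yes] → satisfied.
article 11 — Relevant Discharge: [the site is within a groundwater protection zone? yes] OR [the operation is carried on at a single site? no] → satisfied.
article 8 — Qualifying Activity: [not a Regulated Installation (article 3)? no] AND [Relevant Discharge (article 11)? yes] → not satisfied.
article 9 — Class-H Installation: [the operator is a public body? no] OR [the operation handles listed hazardous substances? no] → not satisfied.
article 2 — Class-B Process: the operator holds a certified management system? yes; the operation handles listed hazardous substances? no; the operation does not involve the combustion of waste? yes — 2 of 3 hold (need ≥2) → satisfied.
article 12 — Class-C Undertaking: [best available techniques are not applied? yes] OR [the discharge is to controlled waters? yes] → satisfied.
article 5 — Class-K Activity: [Class-B Process (article 2)? yes] AND [Class-C Undertaking (article 12)? yes] → satisfied.
article 4 — Registered Facility: [not a Qualifying Activity (article 8)? yes] AND [Class-H Installation (article 9)? no] AND [Class-K Activity (article 5)? yes] → not satisfied.

Class-H Installation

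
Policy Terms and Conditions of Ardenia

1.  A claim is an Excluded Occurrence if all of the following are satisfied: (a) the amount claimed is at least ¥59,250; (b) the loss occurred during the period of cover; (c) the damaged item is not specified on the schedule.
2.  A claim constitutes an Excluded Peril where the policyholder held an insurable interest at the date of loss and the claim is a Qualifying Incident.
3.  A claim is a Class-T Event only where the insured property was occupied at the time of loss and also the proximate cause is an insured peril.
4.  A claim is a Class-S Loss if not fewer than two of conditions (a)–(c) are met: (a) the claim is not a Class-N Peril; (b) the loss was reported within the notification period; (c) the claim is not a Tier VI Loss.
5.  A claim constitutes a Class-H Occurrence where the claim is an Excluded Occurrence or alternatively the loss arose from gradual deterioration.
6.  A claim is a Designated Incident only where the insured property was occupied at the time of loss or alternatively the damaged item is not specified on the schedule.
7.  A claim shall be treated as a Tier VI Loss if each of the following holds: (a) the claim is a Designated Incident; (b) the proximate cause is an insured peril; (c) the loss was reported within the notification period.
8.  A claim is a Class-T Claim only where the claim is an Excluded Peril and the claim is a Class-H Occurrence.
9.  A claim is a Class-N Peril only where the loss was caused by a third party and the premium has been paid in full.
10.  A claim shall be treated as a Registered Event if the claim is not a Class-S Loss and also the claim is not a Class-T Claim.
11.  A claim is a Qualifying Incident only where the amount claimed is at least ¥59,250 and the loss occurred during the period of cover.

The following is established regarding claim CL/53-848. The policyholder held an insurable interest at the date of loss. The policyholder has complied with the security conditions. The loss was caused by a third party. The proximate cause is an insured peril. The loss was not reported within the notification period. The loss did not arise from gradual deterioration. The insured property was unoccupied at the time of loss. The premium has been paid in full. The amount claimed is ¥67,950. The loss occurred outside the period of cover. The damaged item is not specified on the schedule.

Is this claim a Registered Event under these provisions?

paragraph 9 — Class-N Peril: [the loss was caused by a third party? yes] AND [the premium has been paid in full? yes] → satisfied.
paragraph 6 — Designated Incident: [the insured property was occupied at the time of loss? no] OR [the damaged item is not specified on the schedule? yes] → satisfied.
paragraph 7 — Tier VI Loss: [Designated Incident (paragraph 6)? yes] AND [the proximate cause is an insured peril? yes] AND [the loss was reported within the notification period? no] → not satisfied.
paragraph 4 — Class-S Loss: not a Class-N Peril (paragraph 9)? no; the loss was reported within the notification period? no; not a Tier VI Loss (paragraph 7)? yes — 1 of 3 hold (need ≥2) → not satisfied.
paragraph 11 — Qualifying Incident: [amount claimed: ¥67,950 ≥ ¥59,250? yes] AND [the loss occurred during the period of cover? no] → not satisfied.
paragraph 2 — Excluded Peril: [the policyholder held an insurable interest at the date of loss? yes] AND [Qualifying Incident (paragraph 11)? no] → not satisfied.
paragraph 1 — Excluded Occurrence: [amount claimed: ¥67,950 ≥ ¥59,250? yes] AND [the loss occurred during the period of cover? no] AND [the damaged item is not specified on the schedule? yes] → not satisfied.
paragraph 5 — Class-H Occurrence: [Excluded Occurrence (paragraph 1)? no] OR [the loss arose from gradual deterioration? no] → not satisfied.
paragraph 8 — Class-T Claim: [Excluded Peril (paragraph 2)? no] AND [Class-H Occurrence (paragraph 5)? no] → not satisfied.
paragraph 10 — Registered Event: [not a Class-S Loss (paragraph 4)? yes] AND [not a Class-T Claim (paragraph 8)? yes] → satisfied.

Yes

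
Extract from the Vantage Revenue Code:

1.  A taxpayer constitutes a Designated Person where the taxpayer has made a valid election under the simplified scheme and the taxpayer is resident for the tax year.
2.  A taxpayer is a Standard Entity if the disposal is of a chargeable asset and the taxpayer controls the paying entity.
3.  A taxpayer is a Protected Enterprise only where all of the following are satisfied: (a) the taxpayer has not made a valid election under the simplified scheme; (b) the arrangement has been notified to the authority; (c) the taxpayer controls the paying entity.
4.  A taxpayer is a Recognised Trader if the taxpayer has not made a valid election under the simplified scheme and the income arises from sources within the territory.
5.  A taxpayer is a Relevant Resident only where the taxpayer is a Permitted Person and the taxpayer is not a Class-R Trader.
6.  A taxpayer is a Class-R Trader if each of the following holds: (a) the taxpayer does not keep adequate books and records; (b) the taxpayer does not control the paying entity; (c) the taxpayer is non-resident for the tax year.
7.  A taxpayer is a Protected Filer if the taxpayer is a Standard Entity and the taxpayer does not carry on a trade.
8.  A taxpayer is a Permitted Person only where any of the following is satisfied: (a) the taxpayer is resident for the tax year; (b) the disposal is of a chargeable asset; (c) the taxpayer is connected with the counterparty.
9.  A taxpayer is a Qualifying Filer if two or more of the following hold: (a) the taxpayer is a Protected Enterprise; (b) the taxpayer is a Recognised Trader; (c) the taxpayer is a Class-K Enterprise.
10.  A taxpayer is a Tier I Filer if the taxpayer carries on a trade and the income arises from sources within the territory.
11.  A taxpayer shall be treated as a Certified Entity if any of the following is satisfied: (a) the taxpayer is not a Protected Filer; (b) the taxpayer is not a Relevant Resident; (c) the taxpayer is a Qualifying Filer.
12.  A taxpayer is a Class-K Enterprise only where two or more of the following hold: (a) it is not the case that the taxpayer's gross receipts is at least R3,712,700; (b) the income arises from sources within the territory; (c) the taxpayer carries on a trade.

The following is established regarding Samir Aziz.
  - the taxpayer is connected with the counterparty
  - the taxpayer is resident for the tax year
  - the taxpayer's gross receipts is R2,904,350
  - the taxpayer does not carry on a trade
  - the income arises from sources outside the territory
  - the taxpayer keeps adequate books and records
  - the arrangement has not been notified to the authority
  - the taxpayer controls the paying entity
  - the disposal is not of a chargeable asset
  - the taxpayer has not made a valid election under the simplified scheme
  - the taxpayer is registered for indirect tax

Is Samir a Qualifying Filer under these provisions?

No

paragraph 3 — Protected Enterprise: [the taxpayer has not made a valid election under the simplified scheme? yes] AND [the arrangement has been notified to the authority? no] AND [the taxpayer controls the paying entity? yes] → not satisfied.
paragraph 4 — Recognised Trader: [the taxpayer has not made a valid election under the simplified scheme? yes] AND [the income arises from sources within the territory? no] → not satisfied.
paragraph 12 — Class-K Enterprise: taxpayer's gross receipts: R2,904,350 ≥ R3,712,700? no, so negated condition yes; the income arises from sources within the territory? no; the taxpayer carries on a trade? no — 1 of 3 hold (need ≥2) → not satisfied.
paragraph 9 — Qualifying Filer: Protected Enterprise (paragraph 3)? no; Recognised Trader (paragraph 4)? no; Class-K Enterprise (paragraph 12)? no — 0 of 3 hold (need ≥2) → not satisfied.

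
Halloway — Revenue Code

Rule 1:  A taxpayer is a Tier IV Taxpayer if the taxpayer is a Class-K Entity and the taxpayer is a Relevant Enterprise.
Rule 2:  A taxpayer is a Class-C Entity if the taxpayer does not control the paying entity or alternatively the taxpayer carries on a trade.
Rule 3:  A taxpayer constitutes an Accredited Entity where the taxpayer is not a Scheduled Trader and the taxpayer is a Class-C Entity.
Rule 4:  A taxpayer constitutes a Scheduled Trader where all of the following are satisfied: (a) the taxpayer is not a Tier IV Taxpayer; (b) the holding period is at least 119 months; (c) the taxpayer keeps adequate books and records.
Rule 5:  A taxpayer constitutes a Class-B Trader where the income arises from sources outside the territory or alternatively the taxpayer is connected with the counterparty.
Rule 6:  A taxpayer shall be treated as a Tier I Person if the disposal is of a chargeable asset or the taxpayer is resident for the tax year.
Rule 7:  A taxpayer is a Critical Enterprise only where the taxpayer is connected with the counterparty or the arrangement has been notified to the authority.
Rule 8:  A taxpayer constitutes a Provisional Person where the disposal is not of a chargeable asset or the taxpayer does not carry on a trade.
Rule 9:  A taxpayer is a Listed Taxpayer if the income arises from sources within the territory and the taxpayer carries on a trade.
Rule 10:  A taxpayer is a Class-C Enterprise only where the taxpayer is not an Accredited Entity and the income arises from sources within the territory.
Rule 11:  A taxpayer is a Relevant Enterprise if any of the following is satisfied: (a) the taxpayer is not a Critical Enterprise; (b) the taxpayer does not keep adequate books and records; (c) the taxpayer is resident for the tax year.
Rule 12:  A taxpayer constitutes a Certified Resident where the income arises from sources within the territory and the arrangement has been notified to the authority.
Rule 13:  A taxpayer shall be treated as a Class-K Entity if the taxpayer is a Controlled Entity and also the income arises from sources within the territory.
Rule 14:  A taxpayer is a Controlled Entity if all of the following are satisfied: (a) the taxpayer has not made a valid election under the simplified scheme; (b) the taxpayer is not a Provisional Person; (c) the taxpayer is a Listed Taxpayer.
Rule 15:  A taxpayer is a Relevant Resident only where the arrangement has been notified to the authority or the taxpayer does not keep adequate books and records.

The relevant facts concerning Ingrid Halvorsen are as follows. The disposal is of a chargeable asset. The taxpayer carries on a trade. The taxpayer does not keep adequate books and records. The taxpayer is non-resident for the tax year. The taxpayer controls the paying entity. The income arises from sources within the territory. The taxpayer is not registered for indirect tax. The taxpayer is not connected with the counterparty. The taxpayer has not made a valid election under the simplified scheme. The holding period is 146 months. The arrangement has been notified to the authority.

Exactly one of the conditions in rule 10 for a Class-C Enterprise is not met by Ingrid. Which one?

Under rule 8: the disposal is not of a chargeable asset? no; or the taxpayer does not carry on a trade? no. So the taxpayer is not a Provisional Person.
Under rule 9: the income arises from sources within the territory? yes; and the taxpayer carries on a trade? yes. So the taxpayer is a Listed Taxpayer.
Under rule 14: the taxpayer has not made a valid election under the simplified scheme? yes; and not a Provisional Person (rule 8)? yes; and Listed Taxpayer (rule 9)? yes. So the taxpayer is a Controlled Entity.
Under rule 13: Controlled Entity (rule 14)? yes; and the income arises from sources within the territory? yes. So the taxpayer is a Class-K Entity.
Under rule 7: the taxpayer is connected with the counterparty? no; or the arrangement has been notified to the authority? yes. So the taxpayer is a Critical Enterprise.
Under rule 11: not a Critical Enterprise (rule 7)? no; or the taxpayer does not keep adequate books and records? yes; or the taxpayer is resident for the tax year? no. So the taxpayer is a Relevant Enterprise.
Under rule 1: Class-K Entity (rule 13)? yes; and Relevant Enterprise (rule 11)? yes. So the taxpayer is a Tier IV Taxpayer.
Under rule 4: not a Tier IV Taxpayer (rule 1)? no; and holding period: 146 months ≥ 119 months? yes; and the taxpayer keeps adequate books and records? no. So the taxpayer is not a Scheduled Trader.
Under rule 2: the taxpayer does not control the paying entity? no; or the taxpayer carries on a trade? yes. So the taxpayer is a Class-C Entity.
Under rule 3: not a Scheduled Trader (rule 4)? yes; and Class-C Entity (rule 2)? yes. So the taxpayer is an Accredited Entity.
Under rule 10: not an Accredited Entity (rule 3)? no; and the income arises from sources within the territory? yes. So the taxpayer is not a Class-C Enterprise.

Accredited Entity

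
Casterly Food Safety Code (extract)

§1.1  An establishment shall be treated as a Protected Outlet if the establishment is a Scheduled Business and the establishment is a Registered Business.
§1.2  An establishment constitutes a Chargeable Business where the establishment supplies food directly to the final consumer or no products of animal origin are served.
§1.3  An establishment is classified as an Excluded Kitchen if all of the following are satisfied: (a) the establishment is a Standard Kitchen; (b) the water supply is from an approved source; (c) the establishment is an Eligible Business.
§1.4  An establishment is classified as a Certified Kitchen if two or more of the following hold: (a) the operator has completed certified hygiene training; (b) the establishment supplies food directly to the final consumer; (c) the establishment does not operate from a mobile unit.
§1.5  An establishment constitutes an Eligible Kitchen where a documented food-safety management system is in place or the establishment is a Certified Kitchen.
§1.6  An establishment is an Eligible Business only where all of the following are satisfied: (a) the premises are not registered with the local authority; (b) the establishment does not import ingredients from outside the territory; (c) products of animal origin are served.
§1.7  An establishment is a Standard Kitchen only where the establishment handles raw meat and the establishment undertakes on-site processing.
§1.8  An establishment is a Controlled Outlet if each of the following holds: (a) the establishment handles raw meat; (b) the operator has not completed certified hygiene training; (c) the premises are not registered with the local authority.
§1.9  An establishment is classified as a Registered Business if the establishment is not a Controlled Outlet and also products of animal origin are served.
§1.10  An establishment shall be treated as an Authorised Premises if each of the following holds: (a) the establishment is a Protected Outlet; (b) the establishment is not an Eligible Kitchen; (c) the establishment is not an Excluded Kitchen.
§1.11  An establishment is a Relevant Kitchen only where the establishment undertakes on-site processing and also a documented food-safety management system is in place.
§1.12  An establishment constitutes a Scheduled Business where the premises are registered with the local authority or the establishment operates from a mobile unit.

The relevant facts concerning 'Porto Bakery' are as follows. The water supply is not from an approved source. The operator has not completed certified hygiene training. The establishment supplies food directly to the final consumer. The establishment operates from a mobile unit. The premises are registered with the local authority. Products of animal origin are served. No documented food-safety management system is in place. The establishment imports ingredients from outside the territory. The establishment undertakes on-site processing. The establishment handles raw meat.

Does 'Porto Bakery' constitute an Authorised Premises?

Yes

§1.12 — Scheduled Business: [the premises are registered with the local authority? yes] OR [the establishment operates from a mobile unit? yes] → satisfied.
§1.8 — Controlled Outlet: [the establishment handles raw meat? yes] AND [the operator has not completed certified hygiene training? yes] AND [the premises are not registered with the local authority? no] → not satisfied.
§1.9 — Registered Business: [not a Controlled Outlet (§1.8)? yes] AND [products of animal origin are served? yes] → satisfied.
§1.1 — Protected Outlet: [Scheduled Business (§1.12)? yes] AND [Registered Business (§1.9)? yes] → satisfied.
§1.4 — Certified Kitchen: the operator has completed certified hygiene training? no; the establishment supplies food directly to the final consumer? yes; the establishment does not operate from a mobile unit? no — 1 of 3 hold (need ≥2) → not satisfied.
§1.5 — Eligible Kitchen: [a documented food-safety management system is in place? no] OR [Certified Kitchen (§1.4)? no] → not satisfied.
§1.7 — Standard Kitchen: [the establishment handles raw meat? yes] AND [the establishment undertakes on-site processing? yes] → satisfied.
§1.6 — Eligible Business: [the premises are not registered with the local authority? no] AND [the establishment does not import ingredients from outside the territory? no] AND [products of animal origin are served? yes] → not satisfied.
§1.3 — Excluded Kitchen: [Standard Kitchen (§1.7)? yes] AND [the water supply is from an approved source? no] AND [Eligible Business (§1.6)? no] → not satisfied.
§1.10 — Authorised Premises: [Protected Outlet (§1.1)? yes] AND [not an Eligible Kitchen (§1.5)? yes] AND [not an Excluded Kitchen (§1.3)? yes] → satisfied.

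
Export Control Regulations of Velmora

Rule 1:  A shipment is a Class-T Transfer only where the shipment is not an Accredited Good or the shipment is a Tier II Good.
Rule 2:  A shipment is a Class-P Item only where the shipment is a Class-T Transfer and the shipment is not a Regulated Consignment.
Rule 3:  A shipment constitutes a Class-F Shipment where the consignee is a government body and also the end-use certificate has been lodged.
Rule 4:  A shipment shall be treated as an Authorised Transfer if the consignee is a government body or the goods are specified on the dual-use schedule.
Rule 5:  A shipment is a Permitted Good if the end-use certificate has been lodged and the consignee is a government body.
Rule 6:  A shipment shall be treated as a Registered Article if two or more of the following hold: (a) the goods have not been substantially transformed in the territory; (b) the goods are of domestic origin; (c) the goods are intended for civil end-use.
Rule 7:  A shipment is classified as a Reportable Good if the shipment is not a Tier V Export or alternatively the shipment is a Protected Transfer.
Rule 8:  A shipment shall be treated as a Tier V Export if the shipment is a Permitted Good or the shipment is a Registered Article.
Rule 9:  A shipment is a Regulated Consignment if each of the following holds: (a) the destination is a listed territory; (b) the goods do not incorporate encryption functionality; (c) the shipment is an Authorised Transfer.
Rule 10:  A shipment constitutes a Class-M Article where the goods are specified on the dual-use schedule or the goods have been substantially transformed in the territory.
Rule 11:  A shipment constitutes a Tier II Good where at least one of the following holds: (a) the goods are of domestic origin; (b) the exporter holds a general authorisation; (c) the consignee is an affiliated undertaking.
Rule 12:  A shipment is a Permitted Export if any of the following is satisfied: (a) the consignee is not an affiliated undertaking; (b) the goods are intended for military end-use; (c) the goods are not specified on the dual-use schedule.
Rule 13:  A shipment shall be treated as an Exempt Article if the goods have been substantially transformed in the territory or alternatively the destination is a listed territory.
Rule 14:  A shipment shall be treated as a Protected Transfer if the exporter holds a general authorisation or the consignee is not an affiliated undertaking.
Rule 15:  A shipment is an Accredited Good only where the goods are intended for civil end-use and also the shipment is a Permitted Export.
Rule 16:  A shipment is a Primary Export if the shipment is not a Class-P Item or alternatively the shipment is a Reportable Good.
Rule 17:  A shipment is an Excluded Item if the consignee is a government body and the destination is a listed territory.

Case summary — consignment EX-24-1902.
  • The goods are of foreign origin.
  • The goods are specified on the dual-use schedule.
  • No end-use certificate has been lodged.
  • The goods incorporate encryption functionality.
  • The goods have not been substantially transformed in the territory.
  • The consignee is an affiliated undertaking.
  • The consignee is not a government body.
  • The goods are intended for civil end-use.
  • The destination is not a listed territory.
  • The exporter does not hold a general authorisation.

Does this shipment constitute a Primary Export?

Under rule 12: the consignee is not an affiliated undertaking? no; or the goods are intended for military end-use? no; or the goods are not specified on the dual-use schedule? no. So the shipment is not a Permitted Export.
Under rule 15: the goods are intended for civil end-use? yes; and Permitted Export (rule 12)? no. So the shipment is not an Accredited Good.
Under rule 11: the goods are of domestic origin? no; or the exporter holds a general authorisation? no; or the consignee is an affiliated undertaking? yes. So the shipment is a Tier II Good.
Under rule 1: not an Accredited Good (rule 15)? yes; or Tier II Good (rule 11)? yes. So the shipment is a Class-T Transfer.
Under rule 4: the consignee is a government body? no; or the goods are specified on the dual-use schedule? yes. So the shipment is an Authorised Transfer.
Under rule 9: the destination is a listed territory? no; and the goods do not incorporate encryption functionality? no; and Authorised Transfer (rule 4)? yes. So the shipment is not a Regulated Consignment.
Under rule 2: Class-T Transfer (rule 1)? yes; and not a Regulated Consignment (rule 9)? yes. So the shipment is a Class-P Item.
Under rule 5: the end-use certificate has been lodged? no; and the consignee is a government body? no. So the shipment is not a Permitted Good.
Under rule 6: the goods have not been substantially transformed in the territory? yes; the goods are of domestic origin? no; the goods are intended for civil end-use? yes — 2 of 3 hold (need ≥2) → satisfied.
Under rule 8: Permitted Good (rule 5)? no; or Registered Article (rule 6)? yes. So the shipment is a Tier V Export.
Under rule 14: the exporter holds a general authorisation? no; or the consignee is not an affiliated undertaking? no. So the shipment is not a Protected Transfer.
Under rule 7: not a Tier V Export (rule 8)? no; or Protected Transfer (rule 14)? no. So the shipment is not a Reportable Good.
Under rule 16: not a Class-P Item (rule 2)? no; or Reportable Good (rule 7)? no. So the shipment is not a Primary Export.

No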